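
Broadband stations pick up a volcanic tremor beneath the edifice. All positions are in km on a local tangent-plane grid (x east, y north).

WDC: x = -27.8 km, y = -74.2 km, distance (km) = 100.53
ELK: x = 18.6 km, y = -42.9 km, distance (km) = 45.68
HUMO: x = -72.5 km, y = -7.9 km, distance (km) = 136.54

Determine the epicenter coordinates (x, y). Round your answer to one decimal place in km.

62.3 km east, -29.6 km north

Circle about each station: (x + 27.8)² + (y + 74.2)² = 100.53²; (x − 18.6)² + (y + 42.9)² = 45.68²; (x + 72.5)² + (y + 7.9)² = 136.54².
Subtracting the WDC equation from the ELK and HUMO equations removes the quadratic terms:
92.8 x + 62.6 y = 3927.51
-89.4 x + 132.6 y = -9496.71
Solving the 2×2 system: x ≈ 62.3, y ≈ -29.6 km.
Check against WDC (with the unrounded x, y): √((x + 27.8)²+(y + 74.2)²) = 100.53 ≈ 100.53 km. ✓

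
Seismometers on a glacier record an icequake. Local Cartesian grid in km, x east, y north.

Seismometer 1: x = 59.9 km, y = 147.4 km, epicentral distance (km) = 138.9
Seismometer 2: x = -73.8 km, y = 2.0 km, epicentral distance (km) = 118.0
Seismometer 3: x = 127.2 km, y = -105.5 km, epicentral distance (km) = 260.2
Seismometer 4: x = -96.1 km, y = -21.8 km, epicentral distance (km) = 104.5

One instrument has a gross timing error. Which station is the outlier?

Seismometer 2

Solve using three stations at a time. Using Seismometer 1, Seismometer 3, Seismometer 4 (subtract circle equations pairwise → linear system) gives (x, y) ≈ (-59.3, 76.0).
Distances from that point to each station vs reported:
  Seismometer 1: calculated 138.9 vs reported 138.9 → residual 0.0 km
  Seismometer 2: calculated 75.4 vs reported 118.0 → residual 42.6 km
  Seismometer 3: calculated 260.2 vs reported 260.2 → residual 0.0 km
  Seismometer 4: calculated 104.5 vs reported 104.5 → residual 0.0 km
Seismometer 1, Seismometer 3, Seismometer 4 are mutually consistent (residuals ≈ 0); Seismometer 2 is off by 42.6 km.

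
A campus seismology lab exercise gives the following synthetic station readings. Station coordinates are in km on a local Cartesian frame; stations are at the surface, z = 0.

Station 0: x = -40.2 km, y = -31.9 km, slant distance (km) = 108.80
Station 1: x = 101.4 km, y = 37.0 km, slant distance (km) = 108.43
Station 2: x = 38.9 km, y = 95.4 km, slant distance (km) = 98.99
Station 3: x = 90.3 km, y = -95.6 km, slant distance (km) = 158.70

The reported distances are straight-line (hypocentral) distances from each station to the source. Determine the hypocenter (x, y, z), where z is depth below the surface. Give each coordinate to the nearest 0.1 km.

x ≈ 18.6 km, y ≈ 27.8 km, depth ≈ 69.4 km

Each station gives a sphere (x−x_i)² + (y−y_i)² + z² = d_i² (stations at z=0).
Subtracting the Station 0 sphere from Station 1 and Station 2: z² cancels, leaving linear equations in x and y:
283.2 x + 137.8 y = 9097.69
158.2 x + 254.6 y = 10019.14
Solving: x ≈ 18.600, y ≈ 27.795 km (keep extra digits for the depth step; rounded: 18.6, 27.8).
Then from the Station 0 sphere: z² = 108.80² − (x + 40.2)² − (y + 31.9)² with x = 18.600, y = 27.795, so z ≈ 69.401 ≈ 69.4 km.
Check against Station 3 (with the unrounded solution): distance 158.69 ≈ 158.70 km. ✓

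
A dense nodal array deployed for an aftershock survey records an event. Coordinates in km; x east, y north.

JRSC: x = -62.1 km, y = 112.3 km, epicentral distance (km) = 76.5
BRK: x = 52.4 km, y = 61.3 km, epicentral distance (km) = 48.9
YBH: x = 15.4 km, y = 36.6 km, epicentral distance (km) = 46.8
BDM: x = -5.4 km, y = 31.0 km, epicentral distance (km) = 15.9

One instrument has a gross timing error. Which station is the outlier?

BDM

Solve using three stations at a time. Using JRSC, BRK, YBH (subtract circle equations pairwise → linear system) gives (x, y) ≈ (8.5, 82.9).
Distances from that point to each station vs reported:
  JRSC: calculated 76.5 vs reported 76.5 → residual 0.0 km
  BRK: calculated 48.9 vs reported 48.9 → residual 0.0 km
  YBH: calculated 46.8 vs reported 46.8 → residual 0.0 km
  BDM: calculated 53.7 vs reported 15.9 → residual 37.8 km
JRSC, BRK, YBH are mutually consistent (residuals ≈ 0); BDM is off by 37.8 km.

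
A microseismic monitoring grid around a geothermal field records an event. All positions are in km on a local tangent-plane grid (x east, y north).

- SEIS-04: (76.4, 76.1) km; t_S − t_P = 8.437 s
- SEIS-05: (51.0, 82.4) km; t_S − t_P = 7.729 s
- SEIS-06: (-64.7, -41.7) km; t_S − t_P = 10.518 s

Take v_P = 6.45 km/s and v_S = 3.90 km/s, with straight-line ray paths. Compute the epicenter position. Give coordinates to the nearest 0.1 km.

x ≈ 24.8 km, y ≈ 10.8 km

Distance from S−P lag: d = Δt · v_P v_S / (v_P − v_S) = Δt · (6.45·3.90)/(6.45−3.90) ≈ 9.8647·Δt.
So d_SEIS-04 = 83.23, d_SEIS-05 = 76.24, d_SEIS-06 = 103.76 km.
Circle about each station: (x − 76.4)² + (y − 76.1)² = 83.23²; (x − 51.0)² + (y − 82.4)² = 76.24²; (x + 64.7)² + (y + 41.7)² = 103.76².
Subtracting the SEIS-04 equation from the SEIS-05 and SEIS-06 equations removes the quadratic terms:
-50.8 x + 12.6 y = -1122.71
-282.2 x − 235.6 y = -9542.09
Solving the 2×2 system: x ≈ 24.8, y ≈ 10.8 km.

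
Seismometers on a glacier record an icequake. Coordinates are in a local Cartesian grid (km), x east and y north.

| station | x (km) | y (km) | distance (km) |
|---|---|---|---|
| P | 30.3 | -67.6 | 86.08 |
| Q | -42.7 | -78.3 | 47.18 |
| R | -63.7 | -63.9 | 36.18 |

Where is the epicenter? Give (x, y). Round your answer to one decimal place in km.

x ≈ -47.8 km, y ≈ -31.4 km

Circle about each station: (x − 30.3)² + (y + 67.6)² = 86.08²; (x + 42.7)² + (y + 78.3)² = 47.18²; (x + 63.7)² + (y + 63.9)² = 36.18².
Subtracting the P equation from the Q and R equations removes the quadratic terms:
-146.0 x − 21.4 y = 7650.14
-188.0 x + 7.4 y = 8753.82
Solving the 2×2 system: x ≈ -47.8, y ≈ -31.4 km.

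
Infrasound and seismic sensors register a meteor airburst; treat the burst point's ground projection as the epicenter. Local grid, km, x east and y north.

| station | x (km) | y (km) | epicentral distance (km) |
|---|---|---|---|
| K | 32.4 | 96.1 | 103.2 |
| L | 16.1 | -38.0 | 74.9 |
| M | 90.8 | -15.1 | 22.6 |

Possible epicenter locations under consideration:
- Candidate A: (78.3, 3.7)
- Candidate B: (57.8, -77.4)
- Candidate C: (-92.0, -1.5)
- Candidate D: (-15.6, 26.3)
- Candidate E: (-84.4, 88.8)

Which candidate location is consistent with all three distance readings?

For each candidate, compare |candidate − station| to the reported distance:
Candidate A: residuals K 0.0, L 0.0, M 0.0 → max 0.0 km
Candidate B: residuals K 72.1, L 17.5, M 47.9 → max 72.1 km
Candidate C: residuals K 54.9, L 39.2, M 160.7 → max 160.7 km
Candidate D: residuals K 18.5, L 3.2, M 91.6 → max 91.6 km
Candidate E: residuals K 13.8, L 86.9, M 181.1 → max 181.1 km
Only Candidate A has all residuals ≈ 0.

Candidate A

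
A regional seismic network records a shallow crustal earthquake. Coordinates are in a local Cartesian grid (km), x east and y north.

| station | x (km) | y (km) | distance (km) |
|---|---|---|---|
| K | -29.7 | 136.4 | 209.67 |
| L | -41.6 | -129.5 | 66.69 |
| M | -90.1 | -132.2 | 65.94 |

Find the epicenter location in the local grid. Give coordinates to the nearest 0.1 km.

Circle about each station: (x + 29.7)² + (y − 136.4)² = 209.67²; (x + 41.6)² + (y + 129.5)² = 66.69²; (x + 90.1)² + (y + 132.2)² = 65.94².
Subtracting pairs of circle equations eliminates x²+y² and gives linear equations (the radical axes):
-23.8 x − 531.8 y = 38527.71
-120.8 x − 537.2 y = 45721.23
Solving the 2×2 system: x ≈ -70.3, y ≈ -69.3 km.
Check against K (with the unrounded x, y): √((x + 29.7)²+(y − 136.4)²) = 209.67 ≈ 209.67 km. ✓

-70.3 km east, -69.3 km north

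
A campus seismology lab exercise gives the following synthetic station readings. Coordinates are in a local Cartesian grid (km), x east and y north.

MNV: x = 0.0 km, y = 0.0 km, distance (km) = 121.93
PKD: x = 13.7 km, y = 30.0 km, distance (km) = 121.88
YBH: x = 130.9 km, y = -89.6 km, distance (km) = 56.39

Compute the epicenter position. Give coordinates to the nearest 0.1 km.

(116.8, -35.0)

Circle about each station: x² + y² = 121.93²; (x − 13.7)² + (y − 30.0)² = 121.88²; (x − 130.9)² + (y + 89.6)² = 56.39².
Subtracting the MNV equation from the PKD and YBH equations removes the quadratic terms:
27.4 x + 60.0 y = 1099.88
261.8 x − 179.2 y = 36850.06
Solving the 2×2 system: x ≈ 116.8, y ≈ -35.0 km.
Check against MNV (with the unrounded x, y): √(x²+y²) = 121.93 ≈ 121.93 km. ✓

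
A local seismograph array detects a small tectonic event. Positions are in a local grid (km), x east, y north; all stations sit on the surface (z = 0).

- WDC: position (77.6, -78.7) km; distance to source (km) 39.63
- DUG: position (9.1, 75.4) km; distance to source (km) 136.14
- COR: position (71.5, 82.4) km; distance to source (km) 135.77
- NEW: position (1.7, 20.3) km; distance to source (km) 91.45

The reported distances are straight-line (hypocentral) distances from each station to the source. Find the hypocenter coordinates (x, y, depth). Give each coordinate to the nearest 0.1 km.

Each station gives a sphere (x−x_i)² + (y−y_i)² + z² = d_i² (stations at z=0).
Subtracting the WDC sphere from DUG and COR: z² cancels, leaving linear equations in x and y:
-137.0 x + 308.2 y = -23411.04
-12.2 x + 322.2 y = -17176.40
Solving: x ≈ 55.701, y ≈ -51.201 km (keep extra digits for the depth step; rounded: 55.7, -51.2).
Then from the WDC sphere: z² = 39.63² − (x − 77.6)² − (y + 78.7)² with x = 55.701, y = -51.201, so z ≈ 18.297 ≈ 18.3 km.

(55.7, -51.2, 18.3)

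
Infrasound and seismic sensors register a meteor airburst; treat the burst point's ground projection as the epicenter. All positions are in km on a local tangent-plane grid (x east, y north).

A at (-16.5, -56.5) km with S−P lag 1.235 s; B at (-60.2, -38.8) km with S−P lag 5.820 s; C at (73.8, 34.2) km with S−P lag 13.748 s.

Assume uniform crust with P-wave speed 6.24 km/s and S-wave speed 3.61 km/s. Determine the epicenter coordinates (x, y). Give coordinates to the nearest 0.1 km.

Distance from S−P lag: d = Δt · v_P v_S / (v_P − v_S) = Δt · (6.24·3.61)/(6.24−3.61) ≈ 8.5652·Δt.
So d_A = 10.58, d_B = 49.85, d_C = 117.75 km.
Circle about each station: (x + 16.5)² + (y + 56.5)² = 10.58²; (x + 60.2)² + (y + 38.8)² = 49.85²; (x − 73.8)² + (y − 34.2)² = 117.75².
Subtracting the A equation from the B and C equations removes the quadratic terms:
-87.4 x + 35.4 y = -708.11
180.6 x + 181.4 y = -10601.55
Solving the 2×2 system: x ≈ -11.1, y ≈ -47.4 km.

x ≈ -11.1 km, y ≈ -47.4 km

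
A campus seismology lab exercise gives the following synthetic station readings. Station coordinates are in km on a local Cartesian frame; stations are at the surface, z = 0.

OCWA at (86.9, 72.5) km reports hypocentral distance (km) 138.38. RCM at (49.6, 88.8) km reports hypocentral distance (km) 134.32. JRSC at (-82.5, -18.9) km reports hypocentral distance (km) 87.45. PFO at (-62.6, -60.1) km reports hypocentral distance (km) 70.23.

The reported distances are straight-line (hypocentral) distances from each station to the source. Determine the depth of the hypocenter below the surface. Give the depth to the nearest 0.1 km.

12.4 km

Each station gives a sphere (x−x_i)² + (y−y_i)² + z² = d_i² (stations at z=0).
Subtracting the OCWA sphere from RCM and JRSC: z² cancels, leaving linear equations in x and y:
-74.6 x + 32.6 y = -1355.10
-338.8 x − 182.8 y = 5857.12
Solving: x ≈ 2.300, y ≈ -36.304 km (keep extra digits for the depth step; rounded: 2.3, -36.3).
Then from the OCWA sphere: z² = 138.38² − (x − 86.9)² − (y − 72.5)² with x = 2.300, y = -36.304, so z ≈ 12.392 ≈ 12.4 km.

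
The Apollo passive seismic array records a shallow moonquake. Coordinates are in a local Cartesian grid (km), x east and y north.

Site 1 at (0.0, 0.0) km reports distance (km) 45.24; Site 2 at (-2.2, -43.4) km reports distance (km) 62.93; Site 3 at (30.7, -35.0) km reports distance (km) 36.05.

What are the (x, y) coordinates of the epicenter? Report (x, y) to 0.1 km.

Circle about each station: x² + y² = 45.24²; (x + 2.2)² + (y + 43.4)² = 62.93²; (x − 30.7)² + (y + 35.0)² = 36.05².
Subtracting pairs of circle equations eliminates x²+y² and gives linear equations (the radical axes):
-4.4 x − 86.8 y = -25.13
61.4 x − 70.0 y = 2914.55
Solving the 2×2 system: x ≈ 45.2, y ≈ -2.0 km.
Check against Site 1 (with the unrounded x, y): √(x²+y²) = 45.23 ≈ 45.24 km. ✓

(45.2, -2.0)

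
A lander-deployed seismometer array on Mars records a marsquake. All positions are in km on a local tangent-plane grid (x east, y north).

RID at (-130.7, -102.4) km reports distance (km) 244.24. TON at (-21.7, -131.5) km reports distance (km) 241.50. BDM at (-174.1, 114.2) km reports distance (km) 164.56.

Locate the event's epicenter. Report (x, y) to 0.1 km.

Circle about each station: (x + 130.7)² + (y + 102.4)² = 244.24²; (x + 21.7)² + (y + 131.5)² = 241.50²; (x + 174.1)² + (y − 114.2)² = 164.56².
Subtracting pairs of circle equations eliminates x²+y² and gives linear equations (the radical axes):
218.0 x − 58.2 y = -8474.18
-86.8 x + 433.2 y = 48357.38
Solving the 2×2 system: x ≈ -9.6, y ≈ 109.7 km.
Check against RID (with the unrounded x, y): √((x + 130.7)²+(y + 102.4)²) = 244.25 ≈ 244.24 km. ✓

x ≈ -9.6 km, y ≈ 109.7 km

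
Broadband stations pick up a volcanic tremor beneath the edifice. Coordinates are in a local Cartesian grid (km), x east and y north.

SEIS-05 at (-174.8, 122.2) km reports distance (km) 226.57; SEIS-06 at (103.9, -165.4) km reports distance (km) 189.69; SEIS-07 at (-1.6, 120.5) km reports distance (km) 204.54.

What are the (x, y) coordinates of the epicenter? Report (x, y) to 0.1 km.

x ≈ -62.7 km, y ≈ -74.7 km

Circle about each station: (x + 174.8)² + (y − 122.2)² = 226.57²; (x − 103.9)² + (y + 165.4)² = 189.69²; (x + 1.6)² + (y − 120.5)² = 204.54².
Subtracting the SEIS-05 equation from the SEIS-06 and SEIS-07 equations removes the quadratic terms:
557.4 x − 575.2 y = 8016.16
346.4 x − 3.4 y = -21467.72
Solving the 2×2 system: x ≈ -62.7, y ≈ -74.7 km.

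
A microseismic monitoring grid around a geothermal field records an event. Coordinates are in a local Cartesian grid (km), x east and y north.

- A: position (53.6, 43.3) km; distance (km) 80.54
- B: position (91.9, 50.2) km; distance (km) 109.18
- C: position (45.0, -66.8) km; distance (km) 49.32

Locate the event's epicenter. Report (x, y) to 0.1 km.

Circle about each station: (x − 53.6)² + (y − 43.3)² = 80.54²; (x − 91.9)² + (y − 50.2)² = 109.18²; (x − 45.0)² + (y + 66.8)² = 49.32².
Subtracting the A equation from the B and C equations removes the quadratic terms:
76.6 x + 13.8 y = 784.22
-17.2 x − 220.2 y = 5793.62
Solving the 2×2 system: x ≈ 15.2, y ≈ -27.5 km.
Check against A (with the unrounded x, y): √((x − 53.6)²+(y − 43.3)²) = 80.54 ≈ 80.54 km. ✓

x ≈ 15.2 km, y ≈ -27.5 km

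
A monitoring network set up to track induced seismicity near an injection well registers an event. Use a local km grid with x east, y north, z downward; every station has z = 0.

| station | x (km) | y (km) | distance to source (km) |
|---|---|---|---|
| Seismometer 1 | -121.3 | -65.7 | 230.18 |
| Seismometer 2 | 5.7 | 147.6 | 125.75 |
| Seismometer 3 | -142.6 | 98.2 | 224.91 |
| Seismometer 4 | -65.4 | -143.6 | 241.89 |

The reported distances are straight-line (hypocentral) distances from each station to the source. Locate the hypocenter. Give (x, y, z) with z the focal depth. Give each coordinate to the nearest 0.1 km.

Each station gives a sphere (x−x_i)² + (y−y_i)² + z² = d_i² (stations at z=0).
Subtracting the Seismometer 1 sphere from Seismometer 2 and Seismometer 3: z² cancels, leaving linear equations in x and y:
254.0 x + 426.6 y = 39957.84
-42.6 x + 327.8 y = 13346.14
Solving: x ≈ 73.000, y ≈ 50.201 km (keep extra digits for the depth step; rounded: 73.0, 50.2).
Then from the Seismometer 1 sphere: z² = 230.18² − (x + 121.3)² − (y + 65.7)² with x = 73.000, y = 50.201, so z ≈ 42.395 ≈ 42.4 km.
Check against Seismometer 4 (with the unrounded solution): distance 241.89 ≈ 241.89 km. ✓

(73.0, 50.2, 42.4)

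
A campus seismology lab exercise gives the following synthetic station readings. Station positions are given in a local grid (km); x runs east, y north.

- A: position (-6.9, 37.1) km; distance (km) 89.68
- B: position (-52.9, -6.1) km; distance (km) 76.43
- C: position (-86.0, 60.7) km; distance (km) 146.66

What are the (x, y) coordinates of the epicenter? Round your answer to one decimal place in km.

Circle about each station: (x + 6.9)² + (y − 37.1)² = 89.68²; (x + 52.9)² + (y + 6.1)² = 76.43²; (x + 86.0)² + (y − 60.7)² = 146.66².
Subtracting pairs of circle equations eliminates x²+y² and gives linear equations (the radical axes):
-92.0 x − 86.4 y = 3612.56
-158.2 x + 47.2 y = -3810.18
Solving the 2×2 system: x ≈ 8.8, y ≈ -51.2 km.
Check against A (with the unrounded x, y): √((x + 6.9)²+(y − 37.1)²) = 89.68 ≈ 89.68 km. ✓

(8.8, -51.2)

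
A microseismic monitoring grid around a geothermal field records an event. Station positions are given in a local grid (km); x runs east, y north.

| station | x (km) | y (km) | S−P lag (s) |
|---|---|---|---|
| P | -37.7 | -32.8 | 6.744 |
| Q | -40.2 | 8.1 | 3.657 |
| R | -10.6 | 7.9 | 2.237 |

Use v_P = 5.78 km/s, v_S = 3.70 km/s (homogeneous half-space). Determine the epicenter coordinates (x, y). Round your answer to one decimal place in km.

-10.3 km east, 30.9 km north

Distance from S−P lag: d = Δt · v_P v_S / (v_P − v_S) = Δt · (5.78·3.70)/(5.78−3.70) ≈ 10.2817·Δt.
So d_P = 69.34, d_Q = 37.60, d_R = 23.00 km.
Circle about each station: (x + 37.7)² + (y + 32.8)² = 69.34²; (x + 40.2)² + (y − 8.1)² = 37.60²; (x + 10.6)² + (y − 7.9)² = 23.00².
Subtracting pairs of circle equations eliminates x²+y² and gives linear equations (the radical axes):
-5.0 x + 81.8 y = 2578.80
54.2 x + 81.4 y = 1956.68
Solving the 2×2 system: x ≈ -10.3, y ≈ 30.9 km.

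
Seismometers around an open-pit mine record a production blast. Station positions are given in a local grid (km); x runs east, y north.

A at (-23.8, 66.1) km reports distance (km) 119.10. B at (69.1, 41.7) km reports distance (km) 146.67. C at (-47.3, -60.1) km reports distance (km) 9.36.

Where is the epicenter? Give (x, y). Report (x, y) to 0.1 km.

Circle about each station: (x + 23.8)² + (y − 66.1)² = 119.10²; (x − 69.1)² + (y − 41.7)² = 146.67²; (x + 47.3)² + (y + 60.1)² = 9.36².
Subtracting the A equation from the B and C equations removes the quadratic terms:
185.8 x − 48.8 y = -5749.23
-47.0 x − 252.4 y = 15010.85
Solving the 2×2 system: x ≈ -44.4, y ≈ -51.2 km.

(-44.4, -51.2)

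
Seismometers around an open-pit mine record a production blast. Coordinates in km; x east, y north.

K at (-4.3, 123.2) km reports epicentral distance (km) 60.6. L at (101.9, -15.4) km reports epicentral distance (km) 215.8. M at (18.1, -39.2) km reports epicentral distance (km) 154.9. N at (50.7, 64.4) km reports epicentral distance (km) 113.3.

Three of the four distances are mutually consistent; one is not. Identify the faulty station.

Solve using three stations at a time. Using K, M, N (subtract circle equations pairwise → linear system) gives (x, y) ≈ (-58.2, 95.6).
Distances from that point to each station vs reported:
  K: calculated 60.6 vs reported 60.6 → residual 0.0 km
  L: calculated 194.8 vs reported 215.8 → residual 21.0 km
  M: calculated 154.9 vs reported 154.9 → residual 0.0 km
  N: calculated 113.3 vs reported 113.3 → residual 0.0 km
K, M, N are mutually consistent (residuals ≈ 0); L is off by 21.0 km.

L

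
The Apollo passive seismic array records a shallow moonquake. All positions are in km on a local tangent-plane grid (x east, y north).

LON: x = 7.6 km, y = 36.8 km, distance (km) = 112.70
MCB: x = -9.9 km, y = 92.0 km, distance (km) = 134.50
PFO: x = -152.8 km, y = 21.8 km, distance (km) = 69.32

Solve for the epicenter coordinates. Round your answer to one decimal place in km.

(-93.2, -13.6)

Circle about each station: (x − 7.6)² + (y − 36.8)² = 112.70²; (x + 9.9)² + (y − 92.0)² = 134.50²; (x + 152.8)² + (y − 21.8)² = 69.32².
Subtracting pairs of circle equations eliminates x²+y² and gives linear equations (the radical axes):
-35.0 x + 110.4 y = 1761.05
-320.8 x − 30.0 y = 30307.11
Solving the 2×2 system: x ≈ -93.2, y ≈ -13.6 km.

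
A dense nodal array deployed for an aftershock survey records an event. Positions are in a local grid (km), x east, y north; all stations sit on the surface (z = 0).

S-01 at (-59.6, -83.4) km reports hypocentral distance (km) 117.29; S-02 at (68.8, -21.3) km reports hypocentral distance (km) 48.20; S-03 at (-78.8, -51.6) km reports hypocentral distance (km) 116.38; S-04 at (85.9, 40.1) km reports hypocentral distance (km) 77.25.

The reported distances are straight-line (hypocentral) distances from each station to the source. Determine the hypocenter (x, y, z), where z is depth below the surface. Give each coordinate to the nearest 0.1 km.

Each station gives a sphere (x−x_i)² + (y−y_i)² + z² = d_i² (stations at z=0).
Subtracting the S-01 sphere from S-02 and S-03: z² cancels, leaving linear equations in x and y:
256.8 x + 124.2 y = 6113.11
-38.4 x + 63.6 y = -1423.08
Solving: x ≈ 26.801, y ≈ -6.194 km (keep extra digits for the depth step; rounded: 26.8, -6.2).
Then from the S-01 sphere: z² = 117.29² − (x + 59.6)² − (y + 83.4)² with x = 26.801, y = -6.194, so z ≈ 18.195 ≈ 18.2 km.

x ≈ 26.8 km, y ≈ -6.2 km, depth ≈ 18.2 km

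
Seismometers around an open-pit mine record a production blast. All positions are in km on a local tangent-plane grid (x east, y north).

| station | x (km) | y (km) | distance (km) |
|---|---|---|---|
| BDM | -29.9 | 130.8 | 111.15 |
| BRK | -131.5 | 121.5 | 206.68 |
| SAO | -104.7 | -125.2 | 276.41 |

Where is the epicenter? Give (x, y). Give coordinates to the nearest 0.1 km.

Circle about each station: (x + 29.9)² + (y − 130.8)² = 111.15²; (x + 131.5)² + (y − 121.5)² = 206.68²; (x + 104.7)² + (y + 125.2)² = 276.41².
Subtracting the BDM equation from the BRK and SAO equations removes the quadratic terms:
-203.2 x − 18.6 y = -16310.45
-149.6 x − 512.0 y = -55413.69
Solving the 2×2 system: x ≈ 72.3, y ≈ 87.1 km.
Check against BDM (with the unrounded x, y): √((x + 29.9)²+(y − 130.8)²) = 111.14 ≈ 111.15 km. ✓

(72.3, 87.1)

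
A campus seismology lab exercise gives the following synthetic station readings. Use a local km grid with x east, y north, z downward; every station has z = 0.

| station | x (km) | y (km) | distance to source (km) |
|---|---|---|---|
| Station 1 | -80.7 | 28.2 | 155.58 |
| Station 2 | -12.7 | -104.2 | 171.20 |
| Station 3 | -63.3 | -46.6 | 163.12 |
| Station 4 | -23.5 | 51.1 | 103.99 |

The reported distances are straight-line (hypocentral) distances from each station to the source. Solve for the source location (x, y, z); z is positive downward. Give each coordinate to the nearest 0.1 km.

Each station gives a sphere (x−x_i)² + (y−y_i)² + z² = d_i² (stations at z=0).
Subtracting the Station 1 sphere from Station 2 and Station 3: z² cancels, leaving linear equations in x and y:
136.0 x − 264.8 y = -1393.10
34.8 x − 149.6 y = -3532.28
Solving: x ≈ 65.310, y ≈ 38.804 km (keep extra digits for the depth step; rounded: 65.3, 38.8).
Then from the Station 1 sphere: z² = 155.58² − (x + 80.7)² − (y − 28.2)² with x = 65.310, y = 38.804, so z ≈ 52.667 ≈ 52.7 km.

(65.3, 38.8, 52.7)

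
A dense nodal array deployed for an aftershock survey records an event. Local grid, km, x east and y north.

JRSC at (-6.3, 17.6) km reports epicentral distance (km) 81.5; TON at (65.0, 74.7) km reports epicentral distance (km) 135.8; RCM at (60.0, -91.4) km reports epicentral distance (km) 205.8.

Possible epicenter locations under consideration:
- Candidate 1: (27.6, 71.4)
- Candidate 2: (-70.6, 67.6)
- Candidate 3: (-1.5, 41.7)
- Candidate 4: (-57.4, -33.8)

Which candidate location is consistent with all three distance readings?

Candidate 2

For each candidate, compare |candidate − station| to the reported distance:
Candidate 1: residuals JRSC 17.9, TON 98.3, RCM 39.8 → max 98.3 km
Candidate 2: residuals JRSC 0.0, TON 0.0, RCM 0.0 → max 0.0 km
Candidate 3: residuals JRSC 56.9, TON 61.6, RCM 59.2 → max 61.6 km
Candidate 4: residuals JRSC 9.0, TON 27.8, RCM 75.0 → max 75.0 km
Only Candidate 2 has all residuals ≈ 0.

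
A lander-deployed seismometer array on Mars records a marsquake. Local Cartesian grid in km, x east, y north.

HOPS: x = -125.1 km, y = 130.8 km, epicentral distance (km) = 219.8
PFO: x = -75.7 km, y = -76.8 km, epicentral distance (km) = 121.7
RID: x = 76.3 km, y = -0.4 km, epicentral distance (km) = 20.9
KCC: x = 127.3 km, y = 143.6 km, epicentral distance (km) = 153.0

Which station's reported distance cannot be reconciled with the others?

Solve using three stations at a time. Using HOPS, RID, KCC (subtract circle equations pairwise → linear system) gives (x, y) ≈ (57.0, 7.7).
Distances from that point to each station vs reported:
  HOPS: calculated 219.8 vs reported 219.8 → residual 0.0 km
  PFO: calculated 157.3 vs reported 121.7 → residual 35.6 km
  RID: calculated 20.9 vs reported 20.9 → residual 0.0 km
  KCC: calculated 153.0 vs reported 153.0 → residual 0.0 km
HOPS, RID, KCC are mutually consistent (residuals ≈ 0); PFO is off by 35.6 km.

PFO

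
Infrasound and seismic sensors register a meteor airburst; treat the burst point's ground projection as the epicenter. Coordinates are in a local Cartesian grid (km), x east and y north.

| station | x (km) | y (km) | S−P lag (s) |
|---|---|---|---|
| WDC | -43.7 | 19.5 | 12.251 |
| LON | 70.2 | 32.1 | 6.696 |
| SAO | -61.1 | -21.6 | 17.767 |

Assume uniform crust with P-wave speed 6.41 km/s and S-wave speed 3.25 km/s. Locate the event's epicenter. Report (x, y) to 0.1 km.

30.5 km east, 51.4 km north

Distance from S−P lag: d = Δt · v_P v_S / (v_P − v_S) = Δt · (6.41·3.25)/(6.41−3.25) ≈ 6.5926·Δt.
So d_WDC = 80.77, d_LON = 44.14, d_SAO = 117.13 km.
Circle about each station: (x + 43.7)² + (y − 19.5)² = 80.77²; (x − 70.2)² + (y − 32.1)² = 44.14²; (x + 61.1)² + (y + 21.6)² = 117.13².
Subtracting pairs of circle equations eliminates x²+y² and gives linear equations (the radical axes):
227.8 x + 25.2 y = 8243.96
-34.8 x − 82.2 y = -5285.81
Solving the 2×2 system: x ≈ 30.5, y ≈ 51.4 km.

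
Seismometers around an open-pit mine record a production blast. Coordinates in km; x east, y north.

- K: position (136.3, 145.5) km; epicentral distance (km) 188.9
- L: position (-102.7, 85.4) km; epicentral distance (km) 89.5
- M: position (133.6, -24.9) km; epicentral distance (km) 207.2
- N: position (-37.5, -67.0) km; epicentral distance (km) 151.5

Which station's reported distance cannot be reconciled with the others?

Solve using three stations at a time. Using K, M, N (subtract circle equations pairwise → linear system) gives (x, y) ≈ (-42.4, 84.4).
Distances from that point to each station vs reported:
  K: calculated 188.9 vs reported 188.9 → residual 0.0 km
  L: calculated 60.3 vs reported 89.5 → residual 29.2 km
  M: calculated 207.2 vs reported 207.2 → residual 0.0 km
  N: calculated 151.5 vs reported 151.5 → residual 0.0 km
K, M, N are mutually consistent (residuals ≈ 0); L is off by 29.2 km.

L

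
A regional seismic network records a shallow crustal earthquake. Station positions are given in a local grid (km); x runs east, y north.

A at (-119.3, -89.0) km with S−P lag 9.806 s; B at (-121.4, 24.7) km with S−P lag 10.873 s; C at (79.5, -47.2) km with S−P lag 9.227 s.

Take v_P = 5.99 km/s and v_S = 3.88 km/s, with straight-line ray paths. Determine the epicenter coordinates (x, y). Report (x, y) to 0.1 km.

(-22.0, -42.1)

Distance from S−P lag: d = Δt · v_P v_S / (v_P − v_S) = Δt · (5.99·3.88)/(5.99−3.88) ≈ 11.0148·Δt.
So d_A = 108.01, d_B = 119.76, d_C = 101.63 km.
Circle about each station: (x + 119.3)² + (y + 89.0)² = 108.01²; (x + 121.4)² + (y − 24.7)² = 119.76²; (x − 79.5)² + (y + 47.2)² = 101.63².
Subtracting pairs of circle equations eliminates x²+y² and gives linear equations (the radical axes):
-4.2 x + 227.4 y = -9481.74
397.6 x + 83.6 y = -12267.90
Solving the 2×2 system: x ≈ -22.0, y ≈ -42.1 km.
Check against A (with the unrounded x, y): √((x + 119.3)²+(y + 89.0)²) = 108.01 ≈ 108.01 km. ✓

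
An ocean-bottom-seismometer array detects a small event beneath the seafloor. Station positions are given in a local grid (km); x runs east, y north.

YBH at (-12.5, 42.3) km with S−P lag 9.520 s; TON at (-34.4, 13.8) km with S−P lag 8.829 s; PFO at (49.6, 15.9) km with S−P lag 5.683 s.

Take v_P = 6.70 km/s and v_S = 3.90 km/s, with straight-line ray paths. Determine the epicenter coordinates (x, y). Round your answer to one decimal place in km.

Distance from S−P lag: d = Δt · v_P v_S / (v_P − v_S) = Δt · (6.70·3.90)/(6.70−3.90) ≈ 9.3321·Δt.
So d_YBH = 88.84, d_TON = 82.39, d_PFO = 53.03 km.
Circle about each station: (x + 12.5)² + (y − 42.3)² = 88.84²; (x + 34.4)² + (y − 13.8)² = 82.39²; (x − 49.6)² + (y − 15.9)² = 53.03².
Subtracting the YBH equation from the TON and PFO equations removes the quadratic terms:
-43.8 x − 57.0 y = 532.69
124.2 x − 52.8 y = 5847.79
Solving the 2×2 system: x ≈ 32.5, y ≈ -34.3 km.
Check against YBH (with the unrounded x, y): √((x + 12.5)²+(y − 42.3)²) = 88.85 ≈ 88.84 km. ✓

x ≈ 32.5 km, y ≈ -34.3 km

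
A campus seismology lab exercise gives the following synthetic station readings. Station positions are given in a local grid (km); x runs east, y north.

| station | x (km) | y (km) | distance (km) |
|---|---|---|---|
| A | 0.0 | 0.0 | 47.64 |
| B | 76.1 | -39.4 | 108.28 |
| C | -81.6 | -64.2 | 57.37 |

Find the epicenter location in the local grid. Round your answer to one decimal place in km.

-32.1 km east, -35.2 km north

Circle about each station: x² + y² = 47.64²; (x − 76.1)² + (y + 39.4)² = 108.28²; (x + 81.6)² + (y + 64.2)² = 57.37².
Subtracting the A equation from the B and C equations removes the quadratic terms:
152.2 x − 78.8 y = -2111.42
-163.2 x − 128.4 y = 9758.45
Solving the 2×2 system: x ≈ -32.1, y ≈ -35.2 km.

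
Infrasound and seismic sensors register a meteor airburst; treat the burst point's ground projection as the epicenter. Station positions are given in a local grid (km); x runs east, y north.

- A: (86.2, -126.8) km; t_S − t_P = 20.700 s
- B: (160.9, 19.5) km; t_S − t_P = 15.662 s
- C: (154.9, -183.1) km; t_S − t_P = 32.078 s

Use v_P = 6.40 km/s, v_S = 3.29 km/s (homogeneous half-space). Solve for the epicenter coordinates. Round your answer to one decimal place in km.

Distance from S−P lag: d = Δt · v_P v_S / (v_P − v_S) = Δt · (6.40·3.29)/(6.40−3.29) ≈ 6.7704·Δt.
So d_A = 140.15, d_B = 106.04, d_C = 217.18 km.
Circle about each station: (x − 86.2)² + (y + 126.8)² = 140.15²; (x − 160.9)² + (y − 19.5)² = 106.04²; (x − 154.9)² + (y + 183.1)² = 217.18².
Subtracting the A equation from the B and C equations removes the quadratic terms:
149.4 x + 292.6 y = 11157.92
137.4 x − 112.6 y = 6485.81
Solving the 2×2 system: x ≈ 55.3, y ≈ 9.9 km.

(55.3, 9.9)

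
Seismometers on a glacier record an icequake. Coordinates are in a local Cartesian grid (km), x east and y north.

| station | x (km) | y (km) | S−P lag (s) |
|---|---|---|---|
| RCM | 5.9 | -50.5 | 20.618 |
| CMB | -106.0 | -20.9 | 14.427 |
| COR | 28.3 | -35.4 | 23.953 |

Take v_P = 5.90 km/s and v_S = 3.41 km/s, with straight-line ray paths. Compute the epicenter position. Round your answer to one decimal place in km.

Distance from S−P lag: d = Δt · v_P v_S / (v_P − v_S) = Δt · (5.90·3.41)/(5.90−3.41) ≈ 8.0799·Δt.
So d_RCM = 166.59, d_CMB = 116.57, d_COR = 193.54 km.
Circle about each station: (x − 5.9)² + (y + 50.5)² = 166.59²; (x + 106.0)² + (y + 20.9)² = 116.57²; (x − 28.3)² + (y + 35.4)² = 193.54².
Subtracting the RCM equation from the CMB and COR equations removes the quadratic terms:
-223.8 x + 59.2 y = 23251.41
44.8 x + 30.2 y = -10236.51
Solving the 2×2 system: x ≈ -139.0, y ≈ -132.7 km.

-139.0 km east, -132.7 km north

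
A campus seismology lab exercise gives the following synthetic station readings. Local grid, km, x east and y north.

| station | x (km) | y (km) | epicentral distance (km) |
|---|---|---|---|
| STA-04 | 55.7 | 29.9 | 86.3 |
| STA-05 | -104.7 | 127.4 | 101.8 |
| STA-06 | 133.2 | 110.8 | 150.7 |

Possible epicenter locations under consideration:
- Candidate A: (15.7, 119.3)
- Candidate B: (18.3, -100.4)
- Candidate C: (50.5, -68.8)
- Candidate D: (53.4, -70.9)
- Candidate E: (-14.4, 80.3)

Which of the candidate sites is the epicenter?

Candidate E

For each candidate, compare |candidate − station| to the reported distance:
Candidate A: residuals STA-04 11.6, STA-05 18.9, STA-06 32.9 → max 32.9 km
Candidate B: residuals STA-04 49.3, STA-05 157.1, STA-06 89.7 → max 157.1 km
Candidate C: residuals STA-04 12.5, STA-05 148.4, STA-06 47.0 → max 148.4 km
Candidate D: residuals STA-04 14.5, STA-05 151.8, STA-06 47.8 → max 151.8 km
Candidate E: residuals STA-04 0.0, STA-05 0.0, STA-06 0.0 → max 0.0 km
Only Candidate E has all residuals ≈ 0.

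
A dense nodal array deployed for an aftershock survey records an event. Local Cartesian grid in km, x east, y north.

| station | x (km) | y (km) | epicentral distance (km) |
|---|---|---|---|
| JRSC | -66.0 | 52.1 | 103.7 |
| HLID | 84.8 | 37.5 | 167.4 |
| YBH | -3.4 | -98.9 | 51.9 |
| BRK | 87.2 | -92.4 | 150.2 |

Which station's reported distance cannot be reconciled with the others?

YBH

Solve using three stations at a time. Using JRSC, HLID, BRK (subtract circle equations pairwise → linear system) gives (x, y) ≈ (-57.1, -51.1).
Distances from that point to each station vs reported:
  JRSC: calculated 103.6 vs reported 103.7 → residual 0.1 km
  HLID: calculated 167.3 vs reported 167.4 → residual 0.1 km
  YBH: calculated 71.9 vs reported 51.9 → residual 20.0 km
  BRK: calculated 150.1 vs reported 150.2 → residual 0.1 km
JRSC, HLID, BRK are mutually consistent (residuals ≈ 0); YBH is off by 20.0 km.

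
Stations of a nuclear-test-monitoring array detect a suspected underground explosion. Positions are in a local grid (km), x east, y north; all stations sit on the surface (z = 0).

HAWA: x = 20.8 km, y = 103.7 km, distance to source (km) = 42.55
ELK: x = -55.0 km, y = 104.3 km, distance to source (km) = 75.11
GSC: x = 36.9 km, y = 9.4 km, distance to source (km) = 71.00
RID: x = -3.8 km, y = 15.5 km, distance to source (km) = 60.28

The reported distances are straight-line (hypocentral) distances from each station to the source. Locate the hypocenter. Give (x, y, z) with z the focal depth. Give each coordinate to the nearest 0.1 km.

(7.9, 70.1, 22.7)

Each station gives a sphere (x−x_i)² + (y−y_i)² + z² = d_i² (stations at z=0).
Subtracting the HAWA sphere from ELK and GSC: z² cancels, leaving linear equations in x and y:
-151.6 x + 1.2 y = -1113.85
32.2 x − 188.6 y = -12966.86
Solving: x ≈ 7.902, y ≈ 70.102 km (keep extra digits for the depth step; rounded: 7.9, 70.1).
Then from the HAWA sphere: z² = 42.55² − (x − 20.8)² − (y − 103.7)² with x = 7.902, y = 70.102, so z ≈ 22.701 ≈ 22.7 km.
Check against RID (with the unrounded solution): distance 60.28 ≈ 60.28 km. ✓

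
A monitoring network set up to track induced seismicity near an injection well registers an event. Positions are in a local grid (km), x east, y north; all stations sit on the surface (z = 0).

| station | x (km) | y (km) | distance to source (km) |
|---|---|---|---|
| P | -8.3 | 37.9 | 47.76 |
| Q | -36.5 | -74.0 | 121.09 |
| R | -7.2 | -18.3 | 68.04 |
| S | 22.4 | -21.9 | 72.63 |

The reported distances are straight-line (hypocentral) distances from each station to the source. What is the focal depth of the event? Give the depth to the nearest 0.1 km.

Each station gives a sphere (x−x_i)² + (y−y_i)² + z² = d_i² (stations at z=0).
Subtracting the P sphere from Q and R: z² cancels, leaving linear equations in x and y:
-56.4 x − 223.8 y = -7078.82
2.2 x − 112.4 y = -3466.99
Solving: x ≈ 2.890, y ≈ 30.902 km (keep extra digits for the depth step; rounded: 2.9, 30.9).
Then from the P sphere: z² = 47.76² − (x + 8.3)² − (y − 37.9)² with x = 2.890, y = 30.902, so z ≈ 45.900 ≈ 45.9 km.

z ≈ 45.9 km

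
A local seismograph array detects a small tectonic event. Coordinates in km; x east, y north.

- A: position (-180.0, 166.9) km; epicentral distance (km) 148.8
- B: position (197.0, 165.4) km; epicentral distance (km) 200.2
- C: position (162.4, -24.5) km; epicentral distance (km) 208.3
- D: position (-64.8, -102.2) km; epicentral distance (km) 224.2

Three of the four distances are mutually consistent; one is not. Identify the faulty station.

Solve using three stations at a time. Using B, C, D (subtract circle equations pairwise → linear system) gives (x, y) ≈ (4.3, 111.1).
Distances from that point to each station vs reported:
  A: calculated 192.5 vs reported 148.8 → residual 43.7 km
  B: calculated 200.2 vs reported 200.2 → residual 0.0 km
  C: calculated 208.3 vs reported 208.3 → residual 0.0 km
  D: calculated 224.2 vs reported 224.2 → residual 0.0 km
B, C, D are mutually consistent (residuals ≈ 0); A is off by 43.7 km.

A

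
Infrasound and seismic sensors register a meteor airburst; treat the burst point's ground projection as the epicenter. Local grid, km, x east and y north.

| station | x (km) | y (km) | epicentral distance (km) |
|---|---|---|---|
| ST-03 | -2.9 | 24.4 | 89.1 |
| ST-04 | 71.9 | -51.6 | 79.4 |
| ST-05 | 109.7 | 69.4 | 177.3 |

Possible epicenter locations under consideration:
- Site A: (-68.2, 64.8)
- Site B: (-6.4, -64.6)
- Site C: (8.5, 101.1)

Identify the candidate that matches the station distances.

Site B

For each candidate, compare |candidate − station| to the reported distance:
Site A: residuals ST-03 12.3, ST-04 102.7, ST-05 0.7 → max 102.7 km
Site B: residuals ST-03 0.0, ST-04 0.0, ST-05 0.0 → max 0.0 km
Site C: residuals ST-03 11.6, ST-04 85.9, ST-05 71.3 → max 85.9 km
Only Site B has all residuals ≈ 0.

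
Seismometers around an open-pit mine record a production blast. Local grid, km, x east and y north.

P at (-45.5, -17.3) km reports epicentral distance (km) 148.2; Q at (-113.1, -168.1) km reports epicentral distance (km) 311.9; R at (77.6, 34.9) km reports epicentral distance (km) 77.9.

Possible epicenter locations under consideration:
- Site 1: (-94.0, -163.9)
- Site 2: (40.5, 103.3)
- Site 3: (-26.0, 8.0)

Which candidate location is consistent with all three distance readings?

For each candidate, compare |candidate − station| to the reported distance:
Site 1: residuals P 6.2, Q 292.3, R 184.7 → max 292.3 km
Site 2: residuals P 0.1, Q 0.0, R 0.1 → max 0.1 km
Site 3: residuals P 116.3, Q 115.4, R 29.1 → max 116.3 km
Only Site 2 has all residuals ≈ 0.

Site 2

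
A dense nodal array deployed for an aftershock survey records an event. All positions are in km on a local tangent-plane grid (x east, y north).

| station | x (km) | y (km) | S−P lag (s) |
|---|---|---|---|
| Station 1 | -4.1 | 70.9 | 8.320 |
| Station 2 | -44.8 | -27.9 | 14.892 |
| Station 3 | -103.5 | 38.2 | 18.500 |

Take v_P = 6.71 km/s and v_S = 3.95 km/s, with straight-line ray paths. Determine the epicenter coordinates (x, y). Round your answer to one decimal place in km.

73.6 km east, 52.3 km north

Distance from S−P lag: d = Δt · v_P v_S / (v_P − v_S) = Δt · (6.71·3.95)/(6.71−3.95) ≈ 9.6031·Δt.
So d_Station 1 = 79.90, d_Station 2 = 143.01, d_Station 3 = 177.66 km.
Circle about each station: (x + 4.1)² + (y − 70.9)² = 79.90²; (x + 44.8)² + (y + 27.9)² = 143.01²; (x + 103.5)² + (y − 38.2)² = 177.66².
Subtracting pairs of circle equations eliminates x²+y² and gives linear equations (the radical axes):
-81.4 x − 197.6 y = -16326.02
-198.8 x − 65.4 y = -18051.20
Solving the 2×2 system: x ≈ 73.6, y ≈ 52.3 km.
Check against Station 1 (with the unrounded x, y): √((x + 4.1)²+(y − 70.9)²) = 79.89 ≈ 79.90 km. ✓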